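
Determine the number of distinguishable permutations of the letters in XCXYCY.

90

The 6 letters of XCXYCY have repeats: C appearing twice, X appearing twice, and Y appearing twice.
The number of distinct arrangements is 6!/(2!·2!·2!) = 720/8 = 90.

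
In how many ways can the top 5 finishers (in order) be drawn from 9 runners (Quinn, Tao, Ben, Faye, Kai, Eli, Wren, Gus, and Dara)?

15120

There are 9 choices for 1st place, 8 for 2nd, and so on down to 5 for position 5.
That gives 9 × 8 × 7 × 6 × 5 = 15120.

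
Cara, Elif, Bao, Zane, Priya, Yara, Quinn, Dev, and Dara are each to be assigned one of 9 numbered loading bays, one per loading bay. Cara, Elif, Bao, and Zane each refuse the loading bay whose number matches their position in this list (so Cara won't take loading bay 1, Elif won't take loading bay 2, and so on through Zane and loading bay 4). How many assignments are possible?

Let Aᵢ (for 1 ≤ i ≤ 4) be the placements that put person i in their forbidden loading bay. Any j of these fix j positions, leaving (9−j)! ways to fill the rest, and there are C(4,j) ways to pick which j.
By inclusion–exclusion, the number of valid placements is Σ_{j=0}^{4} (−1)^j C(4,j)·(9−j)!.
Computing: 362880 − 161280 + 30240 − 2880 + 120 = 229080.

229080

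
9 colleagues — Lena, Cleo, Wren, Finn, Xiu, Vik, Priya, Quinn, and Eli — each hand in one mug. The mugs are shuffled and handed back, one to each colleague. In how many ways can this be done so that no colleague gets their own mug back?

Count assignments avoiding every fixed point. For any j of the 9 colleagues fixed to their own mug, the other 9−j can be arranged in (9−j)! ways.
By inclusion–exclusion this is Σ_{j=0}^{9} (−1)^j C(9,j)·(9−j)!.
Computing: 362880 − 362880 + 181440 − 60480 + 15120 − 3024 + 504 − 72 + 9 − 1 = 133496.

133496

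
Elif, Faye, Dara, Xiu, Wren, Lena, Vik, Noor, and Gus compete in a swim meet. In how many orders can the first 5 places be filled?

15120

There are 9 choices for 1st place, 8 for 2nd, and so on down to 5 for position 5.
That gives 9 × 8 × 7 × 6 × 5 = 15120.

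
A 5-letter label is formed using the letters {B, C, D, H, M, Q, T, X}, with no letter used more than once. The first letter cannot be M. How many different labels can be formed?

The first letter has 8−1 = 7 choices (anything except M).
The remaining 4 letters are filled from the other 7 symbols without repetition: 7 × 6 × 5 × 4 = 840.
Total: 7 × 840 = 5880.

5880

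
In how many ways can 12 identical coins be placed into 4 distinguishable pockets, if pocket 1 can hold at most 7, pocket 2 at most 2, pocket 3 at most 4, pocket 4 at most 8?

Ignoring the caps, the number of non-negative solutions to x_1+…+x_4 = 12 is C(15,3) = 455.
Subtract solutions that violate a single cap (substitute x_i' = x_i − (cap_i+1)): x_1 ≥ 8 gives C(7,3) = 35; x_2 ≥ 3 gives C(12,3) = 220; x_3 ≥ 5 gives C(10,3) = 120; x_4 ≥ 9 gives C(6,3) = 20. Together 395.
Add back pairs where two caps are both exceeded: 4 + 0 + 0 + 35 + 1 + 0 = 40.
By inclusion–exclusion the count is 455 − 395 + 40 = 100.

100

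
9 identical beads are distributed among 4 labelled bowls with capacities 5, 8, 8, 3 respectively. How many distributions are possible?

142

Without the upper bounds there are C(12,3) = 220 ways to split 9 among 4 bowls.
Subtract solutions that violate a single cap (substitute x_i' = x_i − (cap_i+1)): x_1 ≥ 6 gives C(6,3) = 20; x_2 ≥ 9 gives C(3,3) = 1; x_3 ≥ 9 gives C(3,3) = 1; x_4 ≥ 4 gives C(8,3) = 56. Together 78.
No two caps can be exceeded simultaneously, so the pair terms are all 0.
By inclusion–exclusion the count is 220 − 78 + 0 = 142.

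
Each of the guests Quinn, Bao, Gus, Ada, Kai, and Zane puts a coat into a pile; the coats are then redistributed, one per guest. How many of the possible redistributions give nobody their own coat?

Let Aᵢ be the assignments in which guest i gets their own coat. We want the size of the complement of A₁∪…∪A_6.
By inclusion–exclusion this is Σ_{j=0}^{6} (−1)^j C(6,j)·(6−j)!.
Computing: 720 − 720 + 360 − 120 + 30 − 6 + 1 = 265.

265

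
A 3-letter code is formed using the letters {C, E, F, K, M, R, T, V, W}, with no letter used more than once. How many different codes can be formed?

504

This is a permutation of 3 out of 9: P(9,3) = 9!/6!.
That product is 9 × 8 × 7 = 504.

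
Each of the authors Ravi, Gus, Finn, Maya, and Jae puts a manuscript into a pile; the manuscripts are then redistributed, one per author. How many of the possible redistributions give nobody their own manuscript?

Let Aᵢ be the assignments in which author i gets their own manuscript. We want the size of the complement of A₁∪…∪A_5.
By inclusion–exclusion this is Σ_{j=0}^{5} (−1)^j C(5,j)·(5−j)!.
Computing: 120 − 120 + 60 − 20 + 5 − 1 = 44.

44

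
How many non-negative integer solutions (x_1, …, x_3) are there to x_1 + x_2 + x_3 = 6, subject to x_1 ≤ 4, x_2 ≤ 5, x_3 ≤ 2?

By stars and bars, unrestricted non-negative solutions to x_1+…+x_3 = 6 number C(6+2,2) = 28.
Subtract solutions that violate a single cap (substitute x_i' = x_i − (cap_i+1)): x_1 ≥ 5 gives C(3,2) = 3; x_2 ≥ 6 gives C(2,2) = 1; x_3 ≥ 3 gives C(5,2) = 10. Together 14.
No two caps can be exceeded simultaneously, so the pair terms are all 0.
By inclusion–exclusion the count is 28 − 14 + 0 = 14.

14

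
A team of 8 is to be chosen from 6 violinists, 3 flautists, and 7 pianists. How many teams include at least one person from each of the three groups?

11529

Total 8-person selections from all 16: C(16,8) = 12870.
Subtract selections that omit an entire group: no violinists → C(10,8) = 45; no flautists → C(13,8) = 1287; no pianists → C(9,8) = 9.
Add back selections omitting two groups (i.e. drawn from a single group): C(6,8) + C(3,8) + C(7,8) = 0.
By inclusion–exclusion: 12870 − 1341 + 0 = 11529.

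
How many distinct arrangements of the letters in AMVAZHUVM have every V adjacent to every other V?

10080

Treat the 2 copies of V as a single block. The multiset to arrange is then {VV, A, A, H, M, M, U, Z}, 8 items in all.
That gives (8)!/(2!·2!) = 10080 arrangements.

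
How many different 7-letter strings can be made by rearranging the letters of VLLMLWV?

VLLMLWV has 7 letters with L appearing 3 times and V appearing twice.
Dividing 7! = 5040 by 3!·2! = 12 for the repeated letters gives 420.

420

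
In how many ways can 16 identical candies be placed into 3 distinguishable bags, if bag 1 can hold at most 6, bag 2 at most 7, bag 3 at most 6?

10

By stars and bars, unrestricted non-negative solutions to x_1+…+x_3 = 16 number C(16+2,2) = 153.
Subtract solutions that violate a single cap (substitute x_i' = x_i − (cap_i+1)): x_1 ≥ 7 gives C(11,2) = 55; x_2 ≥ 8 gives C(10,2) = 45; x_3 ≥ 7 gives C(11,2) = 55. Together 155.
Add back pairs where two caps are both exceeded: 3 + 6 + 3 = 12.
By inclusion–exclusion the count is 153 − 155 + 12 = 10.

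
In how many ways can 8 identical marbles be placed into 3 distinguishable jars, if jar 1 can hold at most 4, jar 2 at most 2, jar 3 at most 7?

14

By stars and bars, unrestricted non-negative solutions to x_1+…+x_3 = 8 number C(8+2,2) = 45.
Subtract solutions that violate a single cap (substitute x_i' = x_i − (cap_i+1)): x_1 ≥ 5 gives C(5,2) = 10; x_2 ≥ 3 gives C(7,2) = 21; x_3 ≥ 8 gives C(2,2) = 1. Together 32.
Add back pairs where two caps are both exceeded: 1 + 0 + 0 = 1.
By inclusion–exclusion the count is 45 − 32 + 1 = 14.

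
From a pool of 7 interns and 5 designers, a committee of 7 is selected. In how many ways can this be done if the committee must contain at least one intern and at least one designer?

791

Total 7-person selections from all 12: C(12,7) = 792.
Subtract selections that omit an entire group: no interns → C(5,7) = 0; no designers → C(7,7) = 1.
Both groups omitted at once is impossible, so 792 − 1 = 791.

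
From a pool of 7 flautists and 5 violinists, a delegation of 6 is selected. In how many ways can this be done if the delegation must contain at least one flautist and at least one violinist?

917

With no constraint there are C(12,6) = 924 possible selections.
Selections missing a whole group: no flautists → C(5,6) = 0; no violinists → C(7,6) = 7.
Both groups omitted at once is impossible, so 924 − 7 = 917.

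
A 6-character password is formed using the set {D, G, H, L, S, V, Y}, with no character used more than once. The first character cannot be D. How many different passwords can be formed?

The first character has 7−1 = 6 choices (anything except D).
The remaining 5 characters are filled from the other 6 symbols without repetition: 6 × 5 × 4 × 3 × 2 = 720.
Total: 6 × 720 = 4320.

4320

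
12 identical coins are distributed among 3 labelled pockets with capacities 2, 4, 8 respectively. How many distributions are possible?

Without the upper bounds there are C(14,2) = 91 ways to split 12 among 3 pockets.
Subtract solutions that violate a single cap (substitute x_i' = x_i − (cap_i+1)): x_1 ≥ 3 gives C(11,2) = 55; x_2 ≥ 5 gives C(9,2) = 36; x_3 ≥ 9 gives C(5,2) = 10. Together 101.
Add back pairs where two caps are both exceeded: 15 + 1 + 0 = 16.
By inclusion–exclusion the count is 91 − 101 + 16 = 6.

6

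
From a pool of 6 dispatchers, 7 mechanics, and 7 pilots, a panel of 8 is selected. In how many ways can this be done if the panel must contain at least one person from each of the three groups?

With no constraint there are C(20,8) = 125970 possible selections.
Selections missing a whole group: no dispatchers → C(14,8) = 3003; no mechanics → C(13,8) = 1287; no pilots → C(13,8) = 1287.
Add back selections omitting two groups (i.e. drawn from a single group): C(6,8) + C(7,8) + C(7,8) = 0.
By inclusion–exclusion: 125970 − 5577 + 0 = 120393.

120393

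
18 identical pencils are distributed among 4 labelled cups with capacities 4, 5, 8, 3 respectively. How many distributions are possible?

Without the upper bounds there are C(21,3) = 1330 ways to split 18 among 4 cups.
Subtract solutions that violate a single cap (substitute x_i' = x_i − (cap_i+1)): x_1 ≥ 5 gives C(16,3) = 560; x_2 ≥ 6 gives C(15,3) = 455; x_3 ≥ 9 gives C(12,3) = 220; x_4 ≥ 4 gives C(17,3) = 680. Together 1915.
Add back pairs where two caps are both exceeded: 120 + 35 + 220 + 20 + 165 + 56 = 616.
Subtract triples: 0 + 20 + 1 + 0 = 21.
By inclusion–exclusion the count is 1330 − 1915 + 616 − 21 = 10.

10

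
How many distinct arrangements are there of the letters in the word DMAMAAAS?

840

DMAMAAAS has 8 letters with A appearing 4 times and M appearing twice.
The number of distinct arrangements is 8!/(4!·2!) = 40320/48 = 840.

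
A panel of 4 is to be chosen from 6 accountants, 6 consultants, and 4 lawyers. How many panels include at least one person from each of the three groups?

936

Unrestricted: C(16,4) = 1820 ways to pick any 4 of the 16.
Subtract selections that omit an entire group: no accountants → C(10,4) = 210; no consultants → C(10,4) = 210; no lawyers → C(12,4) = 495.
Add back selections omitting two groups (i.e. drawn from a single group): C(6,4) + C(6,4) + C(4,4) = 31.
By inclusion–exclusion: 1820 − 915 + 31 = 936.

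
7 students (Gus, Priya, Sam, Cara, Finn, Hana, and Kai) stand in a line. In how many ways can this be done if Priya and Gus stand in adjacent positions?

1440

Treat {Priya, Gus} as a single unit. There are 6 units to order, and the pair itself can be ordered 2 ways.
So the count is 2·(6)! = 1440.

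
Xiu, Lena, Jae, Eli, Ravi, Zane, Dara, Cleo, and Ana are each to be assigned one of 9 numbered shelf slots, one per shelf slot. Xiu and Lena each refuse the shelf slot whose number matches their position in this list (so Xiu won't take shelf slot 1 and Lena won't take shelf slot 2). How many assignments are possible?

Let Aᵢ (for i ∈ {1, 2}) be the placements that put person i in their forbidden shelf slot. Any j of these fix j positions, leaving (9−j)! ways to fill the rest, and there are C(2,j) ways to pick which j.
By inclusion–exclusion, the number of valid placements is Σ_{j=0}^{2} (−1)^j C(2,j)·(9−j)!.
Computing: 362880 − 80640 + 5040 = 287280.

287280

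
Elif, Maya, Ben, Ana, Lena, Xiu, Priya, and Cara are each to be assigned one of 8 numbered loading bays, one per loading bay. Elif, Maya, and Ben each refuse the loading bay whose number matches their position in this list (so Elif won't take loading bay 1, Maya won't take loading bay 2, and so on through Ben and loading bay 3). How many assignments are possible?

Let Aᵢ (for i ∈ {1, 2, 3}) be the placements that put person i in their forbidden loading bay. Any j of these fix j positions, leaving (8−j)! ways to fill the rest, and there are C(3,j) ways to pick which j.
By inclusion–exclusion, the number of valid placements is Σ_{j=0}^{3} (−1)^j C(3,j)·(8−j)!.
Computing: 40320 − 15120 + 2160 − 120 = 27240.

27240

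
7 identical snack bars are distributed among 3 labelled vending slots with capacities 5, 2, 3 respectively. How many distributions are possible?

9

Without the upper bounds there are C(9,2) = 36 ways to split 7 among 3 vending slots.
Subtract solutions that violate a single cap (substitute x_i' = x_i − (cap_i+1)): x_1 ≥ 6 gives C(3,2) = 3; x_2 ≥ 3 gives C(6,2) = 15; x_3 ≥ 4 gives C(5,2) = 10. Together 28.
Add back pairs where two caps are both exceeded: 0 + 0 + 1 = 1.
By inclusion–exclusion the count is 36 − 28 + 1 = 9.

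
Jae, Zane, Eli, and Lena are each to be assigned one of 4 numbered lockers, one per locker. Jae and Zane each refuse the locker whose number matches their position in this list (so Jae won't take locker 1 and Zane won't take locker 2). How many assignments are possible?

14

Let Aᵢ (for i ∈ {1, 2}) be the placements that put person i in their forbidden locker. Any j of these fix j positions, leaving (4−j)! ways to fill the rest, and there are C(2,j) ways to pick which j.
By inclusion–exclusion, the number of valid placements is Σ_{j=0}^{2} (−1)^j C(2,j)·(4−j)!.
Computing: 24 − 12 + 2 = 14.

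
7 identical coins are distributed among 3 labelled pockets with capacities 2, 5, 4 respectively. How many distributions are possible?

12

By stars and bars, unrestricted non-negative solutions to x_1+…+x_3 = 7 number C(7+2,2) = 36.
Subtract solutions that violate a single cap (substitute x_i' = x_i − (cap_i+1)): x_1 ≥ 3 gives C(6,2) = 15; x_2 ≥ 6 gives C(3,2) = 3; x_3 ≥ 5 gives C(4,2) = 6. Together 24.
No two caps can be exceeded simultaneously, so the pair terms are all 0.
By inclusion–exclusion the count is 36 − 24 + 0 = 12.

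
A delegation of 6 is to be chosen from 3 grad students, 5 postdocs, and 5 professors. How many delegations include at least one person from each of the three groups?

1450

Total 6-person selections from all 13: C(13,6) = 1716.
Selections missing a whole group: no grad students → C(10,6) = 210; no postdocs → C(8,6) = 28; no professors → C(8,6) = 28.
Add back selections omitting two groups (i.e. drawn from a single group): C(3,6) + C(5,6) + C(5,6) = 0.
By inclusion–exclusion: 1716 − 266 + 0 = 1450.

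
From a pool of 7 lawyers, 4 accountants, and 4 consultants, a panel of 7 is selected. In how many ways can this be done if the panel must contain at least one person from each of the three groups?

5768

With no constraint there are C(15,7) = 6435 possible selections.
Subtract selections that omit an entire group: no lawyers → C(8,7) = 8; no accountants → C(11,7) = 330; no consultants → C(11,7) = 330.
Add back selections omitting two groups (i.e. drawn from a single group): C(7,7) + C(4,7) + C(4,7) = 1.
By inclusion–exclusion: 6435 − 668 + 1 = 5768.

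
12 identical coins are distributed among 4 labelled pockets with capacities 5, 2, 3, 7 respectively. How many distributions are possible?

42

Without the upper bounds there are C(15,3) = 455 ways to split 12 among 4 pockets.
Subtract solutions that violate a single cap (substitute x_i' = x_i − (cap_i+1)): x_1 ≥ 6 gives C(9,3) = 84; x_2 ≥ 3 gives C(12,3) = 220; x_3 ≥ 4 gives C(11,3) = 165; x_4 ≥ 8 gives C(7,3) = 35. Together 504.
Add back pairs where two caps are both exceeded: 20 + 10 + 0 + 56 + 4 + 1 = 91.
By inclusion–exclusion the count is 455 − 504 + 91 = 42.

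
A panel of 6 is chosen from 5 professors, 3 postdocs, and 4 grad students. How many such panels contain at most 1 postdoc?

Split by how many postdocs are chosen (0 through 1).
Sum: C(3,0)·C(9,6) + C(3,1)·C(9,5) = 84 + 378 = 462.

462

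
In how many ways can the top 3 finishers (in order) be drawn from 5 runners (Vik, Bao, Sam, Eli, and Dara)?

60

There are 5 choices for 1st place, 4 for 2nd, and 3 for 3rd.
That gives 5 × 4 × 3 = 60.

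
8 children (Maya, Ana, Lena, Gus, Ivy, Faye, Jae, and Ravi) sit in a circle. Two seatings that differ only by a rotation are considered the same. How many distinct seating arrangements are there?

Around a circle, 8 distinct people have 8!/8 = (7)! = 5040 rotationally distinct seatings.

5040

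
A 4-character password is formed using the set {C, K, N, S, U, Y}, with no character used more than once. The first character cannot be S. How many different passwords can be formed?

300

The first character has 6−1 = 5 choices (anything except S).
The remaining 3 characters are filled from the other 5 symbols without repetition: 5 × 4 × 3 = 60.
Total: 5 × 60 = 300.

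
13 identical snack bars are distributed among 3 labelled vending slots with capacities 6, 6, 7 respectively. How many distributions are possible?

28

By stars and bars, unrestricted non-negative solutions to x_1+…+x_3 = 13 number C(13+2,2) = 105.
Subtract solutions that violate a single cap (substitute x_i' = x_i − (cap_i+1)): x_1 ≥ 7 gives C(8,2) = 28; x_2 ≥ 7 gives C(8,2) = 28; x_3 ≥ 8 gives C(7,2) = 21. Together 77.
No two caps can be exceeded simultaneously, so the pair terms are all 0.
By inclusion–exclusion the count is 105 − 77 + 0 = 28.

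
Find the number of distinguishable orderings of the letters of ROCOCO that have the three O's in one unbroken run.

Treat the 3 copies of O as a single block. The multiset to arrange is then {OOO, C, C, R}, 4 items in all.
That gives (4)!/(2!) = 12 arrangements.

12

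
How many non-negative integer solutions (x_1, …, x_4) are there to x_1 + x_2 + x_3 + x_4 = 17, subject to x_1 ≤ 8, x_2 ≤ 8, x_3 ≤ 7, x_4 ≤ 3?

158

Ignoring the caps, the number of non-negative solutions to x_1+…+x_4 = 17 is C(20,3) = 1140.
Subtract solutions that violate a single cap (substitute x_i' = x_i − (cap_i+1)): x_1 ≥ 9 gives C(11,3) = 165; x_2 ≥ 9 gives C(11,3) = 165; x_3 ≥ 8 gives C(12,3) = 220; x_4 ≥ 4 gives C(16,3) = 560. Together 1110.
Add back pairs where two caps are both exceeded: 0 + 1 + 35 + 1 + 35 + 56 = 128.
By inclusion–exclusion the count is 1140 − 1110 + 128 = 158.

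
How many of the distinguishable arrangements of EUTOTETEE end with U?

280

With the last slot taken by U, it remains to arrange the other 8 letters (ETOTETEE).
Those 8 letters have E appearing 4 times and T appearing 3 times, giving (8)!/(4!·3!) = 280.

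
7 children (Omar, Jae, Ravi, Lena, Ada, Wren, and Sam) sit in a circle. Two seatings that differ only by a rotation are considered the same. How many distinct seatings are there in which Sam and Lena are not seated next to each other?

480

All circular seatings of 7 people number (6)! = 720.
Those with Sam next to Lena: fuse the pair into one unit and seat 6 units around a circle — 2·(5)! = 240.
Subtracting, 720 − 240 = 480.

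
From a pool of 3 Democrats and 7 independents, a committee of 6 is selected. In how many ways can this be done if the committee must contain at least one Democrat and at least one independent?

203

Total 6-person selections from all 10: C(10,6) = 210.
Subtract selections that omit an entire group: no Democrats → C(7,6) = 7; no independents → C(3,6) = 0.
Both groups omitted at once is impossible, so 210 − 7 = 203.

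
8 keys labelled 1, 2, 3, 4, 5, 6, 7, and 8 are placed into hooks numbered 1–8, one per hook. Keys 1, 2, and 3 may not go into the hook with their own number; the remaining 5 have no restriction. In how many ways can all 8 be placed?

Let Aᵢ (for i ∈ {1, 2, 3}) be the placements that put key i in its forbidden hook. Any j of these fix j positions, leaving (8−j)! ways to fill the rest, and there are C(3,j) ways to pick which j.
By inclusion–exclusion, the number of valid placements is Σ_{j=0}^{3} (−1)^j C(3,j)·(8−j)!.
Computing: 40320 − 15120 + 2160 − 120 = 27240.

27240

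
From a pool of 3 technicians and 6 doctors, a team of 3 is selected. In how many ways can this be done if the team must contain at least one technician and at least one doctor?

63

Total 3-person selections from all 9: C(9,3) = 84.
Subtract selections that omit an entire group: no technicians → C(6,3) = 20; no doctors → C(3,3) = 1.
Both groups omitted at once is impossible, so 84 − 21 = 63.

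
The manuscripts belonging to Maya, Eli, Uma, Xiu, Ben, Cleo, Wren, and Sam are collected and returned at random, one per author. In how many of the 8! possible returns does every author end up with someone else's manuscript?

This is the derangement count D_8: permutations of 8 items with no fixed point.
By inclusion–exclusion this is Σ_{j=0}^{8} (−1)^j C(8,j)·(8−j)!.
Computing: 40320 − 40320 + 20160 − 6720 + 1680 − 336 + 56 − 8 + 1 = 14833.

14833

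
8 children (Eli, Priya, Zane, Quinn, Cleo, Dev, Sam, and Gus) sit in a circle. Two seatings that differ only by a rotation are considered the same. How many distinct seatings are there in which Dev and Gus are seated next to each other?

1440

Glue Dev and Gus into a block (2 internal orders). Seating 7 units around a circle gives (6)! arrangements.
So 2 × (6)! = 2 × 720 = 1440.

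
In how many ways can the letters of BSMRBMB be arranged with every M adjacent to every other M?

120

Treat the 2 copies of M as a single block. The multiset to arrange is then {MM, B, B, B, R, S}, 6 items in all.
That gives (6)!/(3!) = 120 arrangements.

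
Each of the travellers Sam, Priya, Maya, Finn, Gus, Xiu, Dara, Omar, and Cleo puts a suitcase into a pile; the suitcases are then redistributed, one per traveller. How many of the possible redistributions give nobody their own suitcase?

133496

Count assignments avoiding every fixed point. For any j of the 9 travellers fixed to their own suitcase, the other 9−j can be arranged in (9−j)! ways.
By inclusion–exclusion this is Σ_{j=0}^{9} (−1)^j C(9,j)·(9−j)!.
Computing: 362880 − 362880 + 181440 − 60480 + 15120 − 3024 + 504 − 72 + 9 − 1 = 133496.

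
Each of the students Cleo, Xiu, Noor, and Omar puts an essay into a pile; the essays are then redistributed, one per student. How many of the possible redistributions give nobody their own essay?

9

Let Aᵢ be the assignments in which student i gets their own essay. We want the size of the complement of A₁∪…∪A_4.
By inclusion–exclusion this is Σ_{j=0}^{4} (−1)^j C(4,j)·(4−j)!.
Computing: 24 − 24 + 12 − 4 + 1 = 9.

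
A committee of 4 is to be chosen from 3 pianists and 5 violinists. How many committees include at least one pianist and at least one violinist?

Unrestricted: C(8,4) = 70 ways to pick any 4 of the 8.
Subtract selections that omit an entire group: no pianists → C(5,4) = 5; no violinists → C(3,4) = 0.
Both groups omitted at once is impossible, so 70 − 5 = 65.

65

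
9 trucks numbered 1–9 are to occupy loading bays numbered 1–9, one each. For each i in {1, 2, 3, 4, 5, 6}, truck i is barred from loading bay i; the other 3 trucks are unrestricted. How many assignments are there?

183822

Let Aᵢ (for 1 ≤ i ≤ 6) be the placements that put truck i in its forbidden loading bay. Any j of these fix j positions, leaving (9−j)! ways to fill the rest, and there are C(6,j) ways to pick which j.
By inclusion–exclusion, the number of valid placements is Σ_{j=0}^{6} (−1)^j C(6,j)·(9−j)!.
Computing: 362880 − 241920 + 75600 − 14400 + 1800 − 144 + 6 = 183822.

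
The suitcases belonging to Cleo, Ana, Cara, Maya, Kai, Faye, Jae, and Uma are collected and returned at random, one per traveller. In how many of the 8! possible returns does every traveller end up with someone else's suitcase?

Count assignments avoiding every fixed point. For any j of the 8 travellers fixed to their own suitcase, the other 8−j can be arranged in (8−j)! ways.
By inclusion–exclusion this is Σ_{j=0}^{8} (−1)^j C(8,j)·(8−j)!.
Computing: 40320 − 40320 + 20160 − 6720 + 1680 − 336 + 56 − 8 + 1 = 14833.

14833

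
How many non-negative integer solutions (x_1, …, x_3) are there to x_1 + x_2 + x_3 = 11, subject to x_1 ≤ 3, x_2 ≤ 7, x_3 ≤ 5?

By stars and bars, unrestricted non-negative solutions to x_1+…+x_3 = 11 number C(11+2,2) = 78.
Subtract solutions that violate a single cap (substitute x_i' = x_i − (cap_i+1)): x_1 ≥ 4 gives C(9,2) = 36; x_2 ≥ 8 gives C(5,2) = 10; x_3 ≥ 6 gives C(7,2) = 21. Together 67.
Add back pairs where two caps are both exceeded: 0 + 3 + 0 = 3.
By inclusion–exclusion the count is 78 − 67 + 3 = 14.

14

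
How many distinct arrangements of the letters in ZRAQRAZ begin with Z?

180

With the first slot taken by Z, it remains to arrange the other 6 letters (RAQRAZ).
Those 6 letters have A appearing twice and R appearing twice, giving (6)!/(2!·2!) = 180.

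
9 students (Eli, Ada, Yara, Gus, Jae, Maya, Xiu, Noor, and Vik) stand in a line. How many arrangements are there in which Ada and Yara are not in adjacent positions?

282240

Of the 9! = 362880 arrangements, those with Ada and Yara adjacent number 2 × 8! = 80640 (treat the pair as a block with 2 internal orders).
So 362880 − 80640 = 282240 arrangements keep them apart.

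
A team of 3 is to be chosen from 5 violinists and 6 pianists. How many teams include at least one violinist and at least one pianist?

135

With no constraint there are C(11,3) = 165 possible selections.
Selections missing a whole group: no violinists → C(6,3) = 20; no pianists → C(5,3) = 10.
Both groups omitted at once is impossible, so 165 − 30 = 135.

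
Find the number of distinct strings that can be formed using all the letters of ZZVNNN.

ZZVNNN has 6 letters with N appearing 3 times and Z appearing twice.
So there are 6! / (3!·2!) = 60 distinguishable arrangements.

60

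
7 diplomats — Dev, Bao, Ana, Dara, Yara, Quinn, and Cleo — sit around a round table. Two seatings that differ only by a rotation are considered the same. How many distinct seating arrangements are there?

720

Fix one person's seat to break rotational symmetry; the remaining 6 people can be arranged in (6)! = 720 ways.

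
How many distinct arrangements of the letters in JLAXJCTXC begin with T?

5040

Fix T in the first position and arrange the remaining 8 letters.
Those 8 letters have C appearing twice, J appearing twice, and X appearing twice, giving (8)!/(2!·2!·2!) = 5040.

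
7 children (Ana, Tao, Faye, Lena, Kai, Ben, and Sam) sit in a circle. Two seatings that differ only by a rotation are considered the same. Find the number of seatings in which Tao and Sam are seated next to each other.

240

Glue Tao and Sam into a block (2 internal orders). Seating 6 units around a circle gives (5)! arrangements.
So 2 × (5)! = 2 × 120 = 240.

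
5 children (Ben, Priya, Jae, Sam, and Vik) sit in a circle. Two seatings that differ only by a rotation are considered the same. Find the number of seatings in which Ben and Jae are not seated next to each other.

All circular seatings of 5 people number (4)! = 24.
Those with Ben next to Jae: fuse the pair into one unit and seat 4 units around a circle — 2·(3)! = 12.
Subtracting, 24 − 12 = 12.

12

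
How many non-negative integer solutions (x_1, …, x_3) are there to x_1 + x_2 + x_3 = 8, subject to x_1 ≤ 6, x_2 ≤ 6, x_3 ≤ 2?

Ignoring the caps, the number of non-negative solutions to x_1+…+x_3 = 8 is C(10,2) = 45.
Subtract solutions that violate a single cap (substitute x_i' = x_i − (cap_i+1)): x_1 ≥ 7 gives C(3,2) = 3; x_2 ≥ 7 gives C(3,2) = 3; x_3 ≥ 3 gives C(7,2) = 21. Together 27.
No two caps can be exceeded simultaneously, so the pair terms are all 0.
By inclusion–exclusion the count is 45 − 27 + 0 = 18.

18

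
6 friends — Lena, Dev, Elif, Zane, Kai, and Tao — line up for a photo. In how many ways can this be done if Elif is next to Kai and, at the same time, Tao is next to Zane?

Treat {Elif,Kai} as one block (2 orders) and {Tao,Zane} as another (2 orders).
That leaves 4 units to arrange: 2 × 2 × 4! = 4 × 24 = 96.

96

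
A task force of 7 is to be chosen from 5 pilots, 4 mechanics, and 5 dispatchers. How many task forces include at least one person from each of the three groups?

3240

With no constraint there are C(14,7) = 3432 possible selections.
Selections missing a whole group: no pilots → C(9,7) = 36; no mechanics → C(10,7) = 120; no dispatchers → C(9,7) = 36.
Add back selections omitting two groups (i.e. drawn from a single group): C(5,7) + C(4,7) + C(5,7) = 0.
By inclusion–exclusion: 3432 − 192 + 0 = 3240.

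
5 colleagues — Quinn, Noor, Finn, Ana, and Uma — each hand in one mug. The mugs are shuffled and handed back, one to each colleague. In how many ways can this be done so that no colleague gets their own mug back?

Count assignments avoiding every fixed point. For any j of the 5 colleagues fixed to their own mug, the other 5−j can be arranged in (5−j)! ways.
By inclusion–exclusion this is Σ_{j=0}^{5} (−1)^j C(5,j)·(5−j)!.
Computing: 120 − 120 + 60 − 20 + 5 − 1 = 44.

44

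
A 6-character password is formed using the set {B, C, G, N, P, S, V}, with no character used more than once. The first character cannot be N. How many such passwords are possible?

4320

The first character has 7−1 = 6 choices (anything except N).
The remaining 5 characters are filled from the other 6 symbols without repetition: 6 × 5 × 4 × 3 × 2 = 720.
Total: 6 × 720 = 4320.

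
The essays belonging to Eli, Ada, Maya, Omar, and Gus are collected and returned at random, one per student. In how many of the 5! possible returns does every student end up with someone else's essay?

Count assignments avoiding every fixed point. For any j of the 5 students fixed to their own essay, the other 5−j can be arranged in (5−j)! ways.
By inclusion–exclusion this is Σ_{j=0}^{5} (−1)^j C(5,j)·(5−j)!.
Computing: 120 − 120 + 60 − 20 + 5 − 1 = 44.

44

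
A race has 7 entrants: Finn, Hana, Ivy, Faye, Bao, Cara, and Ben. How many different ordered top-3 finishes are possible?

This is an ordered selection of 3 from 7: P(7,3).
That gives 7 × 6 × 5 = 210.

210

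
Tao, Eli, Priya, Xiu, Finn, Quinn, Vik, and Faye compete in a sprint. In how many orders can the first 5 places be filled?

There are 8 choices for 1st place, 7 for 2nd, and so on down to 4 for position 5.
That gives 8 × 7 × 6 × 5 × 4 = 6720.

6720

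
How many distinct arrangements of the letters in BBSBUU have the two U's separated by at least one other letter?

There are 6!/(3!·2!) = 60 arrangements of BBSBUU in total.
If the two U's are adjacent, glue them into one block, leaving 5 items to arrange: (5)!/(3!) = 20 ways.
Hence 60 − 20 = 40.

40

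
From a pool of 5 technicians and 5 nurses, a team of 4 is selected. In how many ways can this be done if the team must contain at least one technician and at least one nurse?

200

Unrestricted: C(10,4) = 210 ways to pick any 4 of the 10.
Subtract selections that omit an entire group: no technicians → C(5,4) = 5; no nurses → C(5,4) = 5.
Both groups omitted at once is impossible, so 210 − 10 = 200.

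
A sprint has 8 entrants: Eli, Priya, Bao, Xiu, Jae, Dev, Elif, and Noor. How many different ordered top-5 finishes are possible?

This is an ordered selection of 5 from 8: P(8,5).
That gives 8 × 7 × 6 × 5 × 4 = 6720.

6720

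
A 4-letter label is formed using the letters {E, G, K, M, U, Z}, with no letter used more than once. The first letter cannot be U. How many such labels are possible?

300

The first letter has 6−1 = 5 choices (anything except U).
The remaining 3 letters are filled from the other 5 symbols without repetition: 5 × 4 × 3 = 60.
Total: 5 × 60 = 300.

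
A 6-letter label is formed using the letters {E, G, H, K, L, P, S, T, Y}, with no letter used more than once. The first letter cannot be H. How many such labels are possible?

The first letter has 9−1 = 8 choices (anything except H).
The remaining 5 letters are filled from the other 8 symbols without repetition: 8 × 7 × 6 × 5 × 4 = 6720.
Total: 8 × 6720 = 53760.

53760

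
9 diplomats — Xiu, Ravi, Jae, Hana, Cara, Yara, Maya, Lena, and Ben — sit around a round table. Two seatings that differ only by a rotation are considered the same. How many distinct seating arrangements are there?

Seat Xiu anywhere (absorbing the rotational symmetry), then permute the other 8: (8)! = 40320.

40320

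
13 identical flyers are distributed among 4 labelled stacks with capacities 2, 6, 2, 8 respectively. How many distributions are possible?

36

By stars and bars, unrestricted non-negative solutions to x_1+…+x_4 = 13 number C(13+3,3) = 560.
Subtract solutions that violate a single cap (substitute x_i' = x_i − (cap_i+1)): x_1 ≥ 3 gives C(13,3) = 286; x_2 ≥ 7 gives C(9,3) = 84; x_3 ≥ 3 gives C(13,3) = 286; x_4 ≥ 9 gives C(7,3) = 35. Together 691.
Add back pairs where two caps are both exceeded: 20 + 120 + 4 + 20 + 0 + 4 = 168.
Subtract triples: 1 + 0 + 0 + 0 = 1.
By inclusion–exclusion the count is 560 − 691 + 168 − 1 = 36.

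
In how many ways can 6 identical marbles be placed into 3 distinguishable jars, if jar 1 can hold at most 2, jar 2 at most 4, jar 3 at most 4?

12

By stars and bars, unrestricted non-negative solutions to x_1+…+x_3 = 6 number C(6+2,2) = 28.
Subtract solutions that violate a single cap (substitute x_i' = x_i − (cap_i+1)): x_1 ≥ 3 gives C(5,2) = 10; x_2 ≥ 5 gives C(3,2) = 3; x_3 ≥ 5 gives C(3,2) = 3. Together 16.
No two caps can be exceeded simultaneously, so the pair terms are all 0.
By inclusion–exclusion the count is 28 − 16 + 0 = 12.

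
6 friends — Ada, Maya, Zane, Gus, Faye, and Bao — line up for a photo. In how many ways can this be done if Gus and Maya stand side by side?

Place the 4 others and the Gus-Maya pair as 5 objects in a line; the pair has 2 internal arrangements.
So the count is 2·(5)! = 240.

240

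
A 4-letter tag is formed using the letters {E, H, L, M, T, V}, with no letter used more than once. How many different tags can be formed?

This is a permutation of 4 out of 6: P(6,4) = 6!/2!.
That product is 6 × 5 × 4 × 3 = 360.

360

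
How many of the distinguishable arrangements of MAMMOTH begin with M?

With the first slot taken by M, it remains to arrange the other 6 letters (AMMOTH).
Those 6 letters have M appearing twice, giving (6)!/(2!) = 360.

360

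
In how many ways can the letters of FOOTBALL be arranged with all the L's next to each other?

2520

Treat the 2 copies of L as a single block. The multiset to arrange is then {LL, A, B, F, O, O, T}, 7 items in all.
That gives (7)!/(2!) = 2520 arrangements.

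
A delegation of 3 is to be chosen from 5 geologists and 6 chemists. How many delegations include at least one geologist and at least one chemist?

Total 3-person selections from all 11: C(11,3) = 165.
Subtract selections that omit an entire group: no geologists → C(6,3) = 20; no chemists → C(5,3) = 10.
Both groups omitted at once is impossible, so 165 − 30 = 135.

135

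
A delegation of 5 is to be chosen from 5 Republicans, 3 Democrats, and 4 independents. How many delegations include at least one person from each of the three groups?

590

Total 5-person selections from all 12: C(12,5) = 792.
Subtract selections that omit an entire group: no Republicans → C(7,5) = 21; no Democrats → C(9,5) = 126; no independents → C(8,5) = 56.
Add back selections omitting two groups (i.e. drawn from a single group): C(5,5) + C(3,5) + C(4,5) = 1.
By inclusion–exclusion: 792 − 203 + 1 = 590.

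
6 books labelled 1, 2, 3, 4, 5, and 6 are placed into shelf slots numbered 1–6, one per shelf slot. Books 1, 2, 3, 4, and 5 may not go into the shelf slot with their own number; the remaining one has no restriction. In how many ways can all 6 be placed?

309

Let Aᵢ (for 1 ≤ i ≤ 5) be the placements that put book i in its forbidden shelf slot. Any j of these fix j positions, leaving (6−j)! ways to fill the rest, and there are C(5,j) ways to pick which j.
By inclusion–exclusion, the number of valid placements is Σ_{j=0}^{5} (−1)^j C(5,j)·(6−j)!.
Computing: 720 − 600 + 240 − 60 + 10 − 1 = 309.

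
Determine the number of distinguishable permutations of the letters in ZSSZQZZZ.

168

Letter multiplicities in ZSSZQZZZ: Q×1, S×2, Z×5.
So there are 8! / (5!·2!) = 168 distinguishable arrangements.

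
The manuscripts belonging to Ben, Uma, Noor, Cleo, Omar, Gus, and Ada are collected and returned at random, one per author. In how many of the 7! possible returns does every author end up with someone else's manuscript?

1854

Count assignments avoiding every fixed point. For any j of the 7 authors fixed to their own manuscript, the other 7−j can be arranged in (7−j)! ways.
By inclusion–exclusion this is Σ_{j=0}^{7} (−1)^j C(7,j)·(7−j)!.
Computing: 5040 − 5040 + 2520 − 840 + 210 − 42 + 7 − 1 = 1854.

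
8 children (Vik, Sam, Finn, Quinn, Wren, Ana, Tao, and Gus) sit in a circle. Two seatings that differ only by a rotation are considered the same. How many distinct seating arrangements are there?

5040

Fix one person's seat to break rotational symmetry; the remaining 7 people can be arranged in (7)! = 5040 ways.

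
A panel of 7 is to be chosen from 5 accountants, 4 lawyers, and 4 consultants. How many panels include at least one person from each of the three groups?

1636

Unrestricted: C(13,7) = 1716 ways to pick any 7 of the 13.
Subtract selections that omit an entire group: no accountants → C(8,7) = 8; no lawyers → C(9,7) = 36; no consultants → C(9,7) = 36.
Add back selections omitting two groups (i.e. drawn from a single group): C(5,7) + C(4,7) + C(4,7) = 0.
By inclusion–exclusion: 1716 − 80 + 0 = 1636.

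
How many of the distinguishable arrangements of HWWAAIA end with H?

Fix H in the last position and arrange the remaining 6 letters.
Those 6 letters have A appearing 3 times and W appearing twice, giving (6)!/(3!·2!) = 60.

60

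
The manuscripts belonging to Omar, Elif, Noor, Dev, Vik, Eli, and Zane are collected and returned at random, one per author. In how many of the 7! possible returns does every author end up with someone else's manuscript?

Count assignments avoiding every fixed point. For any j of the 7 authors fixed to their own manuscript, the other 7−j can be arranged in (7−j)! ways.
By inclusion–exclusion this is Σ_{j=0}^{7} (−1)^j C(7,j)·(7−j)!.
Computing: 5040 − 5040 + 2520 − 840 + 210 − 42 + 7 − 1 = 1854.

1854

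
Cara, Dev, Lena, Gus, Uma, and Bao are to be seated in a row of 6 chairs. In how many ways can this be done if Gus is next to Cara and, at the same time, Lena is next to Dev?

Treat {Gus,Cara} as one block (2 orders) and {Lena,Dev} as another (2 orders).
That leaves 4 units to arrange: 2 × 2 × 4! = 4 × 24 = 96.

96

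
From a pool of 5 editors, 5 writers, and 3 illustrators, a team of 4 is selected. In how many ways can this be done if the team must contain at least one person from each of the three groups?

375

Unrestricted: C(13,4) = 715 ways to pick any 4 of the 13.
Subtract selections that omit an entire group: no editors → C(8,4) = 70; no writers → C(8,4) = 70; no illustrators → C(10,4) = 210.
Add back selections omitting two groups (i.e. drawn from a single group): C(5,4) + C(5,4) + C(3,4) = 10.
By inclusion–exclusion: 715 − 350 + 10 = 375.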